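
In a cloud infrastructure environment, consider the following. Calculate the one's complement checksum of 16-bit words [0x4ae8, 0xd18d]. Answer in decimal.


Given words: [0x4ae8, 0xd18d]
Step 1: Sum all words
Raw sum = 19176 + 53645 = 72821
Step 2: Fold carry: (7285 + 1) = 7286
One's complement = ~7286 & 0xFFFF = 58249

58249


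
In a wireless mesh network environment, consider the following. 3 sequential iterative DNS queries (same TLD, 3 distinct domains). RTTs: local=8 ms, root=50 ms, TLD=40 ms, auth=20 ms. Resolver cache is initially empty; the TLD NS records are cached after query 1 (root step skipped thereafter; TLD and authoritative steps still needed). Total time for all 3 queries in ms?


Lookup 1 (cold cache): local + root + TLD + auth = 8 + 50 + 40 + 20 = 118 ms
Lookups 2..3 (TLD NS cached -> skip root; new domain -> still ask TLD and auth): local + TLD + auth = 8 + 40 + 20 = 68 ms each
Remaining 2 lookups: 2 * 68 = 136 ms
Total = 118 + 136 = 254 ms

254


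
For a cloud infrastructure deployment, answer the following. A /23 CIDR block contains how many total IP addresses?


Given: CIDR prefix /23
Host bits = 32 - 23 = 9
Total addresses = 2^9 = 512

512


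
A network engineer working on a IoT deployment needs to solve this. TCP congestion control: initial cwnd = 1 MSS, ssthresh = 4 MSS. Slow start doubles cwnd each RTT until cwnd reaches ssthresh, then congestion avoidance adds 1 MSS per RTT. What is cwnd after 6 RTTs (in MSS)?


RTT 0: cwnd = 1 MSS (initial)
RTT 1: cwnd = 2 MSS (slow start, doubled)
RTT 2: cwnd = 4 MSS (slow start, doubled)
RTT 3: cwnd = 5 MSS (congestion avoidance, +1)
RTT 4: cwnd = 6 MSS (congestion avoidance, +1)
RTT 5: cwnd = 7 MSS (congestion avoidance, +1)
RTT 6: cwnd = 8 MSS (congestion avoidance, +1)

8


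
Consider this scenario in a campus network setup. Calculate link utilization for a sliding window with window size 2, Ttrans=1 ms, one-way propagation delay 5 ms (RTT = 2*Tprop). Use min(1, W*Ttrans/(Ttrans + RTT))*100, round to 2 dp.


Given: W = 2, Ttrans = 1 ms, RTT = 10 ms (= 2 * Tprop, Tprop = 5 ms)
Cycle time = Ttrans + RTT = 1 + 10 = 11 ms (first packet sent until its ACK returns)
W * Ttrans = 2 * 1 = 2 ms of sending per cycle
W * Ttrans / (Ttrans + RTT) = 2 / 11 = 0.181818
U = min(1, 0.181818) = 0.181818
U% = 18.18%

18.18


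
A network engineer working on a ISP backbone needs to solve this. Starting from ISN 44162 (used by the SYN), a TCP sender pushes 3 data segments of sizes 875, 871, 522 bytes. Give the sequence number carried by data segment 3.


The SYN occupies sequence number ISN = 44162, so the first data byte is ISN + 1 = 44163.
SEQ of data segment i = (ISN + 1) + sum of payload sizes of segments 1..i-1.
Segment 1: SEQ = 44163, payload = 875 bytes
Segment 2: SEQ = 45038, payload = 871 bytes
Segment 3: SEQ = 45909, payload = 522 bytes
SEQ of segment 3 = 44163 + 875 + 871 = 45909

45909


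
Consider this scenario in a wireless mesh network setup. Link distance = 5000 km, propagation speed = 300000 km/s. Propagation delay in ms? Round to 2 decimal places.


Given: distance = 5000 km, speed = 300000 km/s
Delay = distance / speed = 5000 / 300000 seconds
Delay in ms = 5000 * 1000 / 300000
Delay = 16.6667 ms
Rounded to 2 dp = 16.67 ms

16.67


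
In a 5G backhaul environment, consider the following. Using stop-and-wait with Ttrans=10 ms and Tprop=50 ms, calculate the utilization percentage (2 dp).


Given: Ttrans = 10 ms, Tprop = 50 ms
RTT = 2 * Tprop = 2 * 50 = 100 ms
U = Ttrans / (Ttrans + RTT)
U = 10 / (10 + 100)
U = 10 / 110 = 0.090909
U% = 9.09%

9.09


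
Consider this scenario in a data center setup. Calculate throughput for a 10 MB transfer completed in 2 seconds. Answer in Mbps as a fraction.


Given: file = 10 MB, time = 2 s
File in Mb = 10 * 8 = 80 Mb
Throughput = 80 / 2 Mbps
Throughput = 40 Mbps

40


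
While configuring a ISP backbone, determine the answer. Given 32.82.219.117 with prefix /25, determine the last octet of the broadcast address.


Given: IP = 32.82.219.117, prefix = /25
Host bits = 32 - 25 = 7
Network last octet = 117 AND mask = 0
Host part size = 2^7 - 1 = 127
Broadcast last octet = 0 OR 127 = 127

127


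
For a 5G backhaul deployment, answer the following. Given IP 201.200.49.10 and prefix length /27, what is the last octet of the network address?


Given: IP = 201.200.49.10, prefix = /27
Subnet mask = 255.255.255.224
Last octet of IP: 10
Last octet of mask: 224
Network last octet = 10 AND 224 = 0

0


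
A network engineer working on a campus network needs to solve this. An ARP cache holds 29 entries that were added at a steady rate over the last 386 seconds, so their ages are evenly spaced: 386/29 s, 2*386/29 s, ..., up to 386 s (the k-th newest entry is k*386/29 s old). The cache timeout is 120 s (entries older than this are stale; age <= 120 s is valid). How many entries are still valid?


Ages are k * 386/29 s for k = 1..29 (spacing = 13.3103 s).
Entry k is valid iff k * 386/29 <= 120 iff k <= 29 * 120 / 386 = 9.0155
n_valid = floor(9.0155) = 9
(n_stale = 29 - 9 = 20)

9


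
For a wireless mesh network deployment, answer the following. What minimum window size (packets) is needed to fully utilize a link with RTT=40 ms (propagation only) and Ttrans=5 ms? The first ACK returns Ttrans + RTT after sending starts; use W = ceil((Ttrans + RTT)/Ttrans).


Given: Ttrans = 5 ms, RTT = 40 ms (= 2 * Tprop, Tprop = 20 ms)
Time until first ACK returns = Ttrans + RTT = 5 + 40 = 45 ms
Need W * Ttrans >= Ttrans + RTT  ->  W >= (Ttrans + RTT) / Ttrans
(Ttrans + RTT) / Ttrans = 45 / 5 = 9
W_min = ceil(9) = 9

9


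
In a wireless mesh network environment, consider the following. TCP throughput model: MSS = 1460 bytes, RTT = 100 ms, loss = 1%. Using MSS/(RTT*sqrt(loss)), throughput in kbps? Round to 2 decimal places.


Given: MSS = 1460 bytes, RTT = 100 ms, loss = 1%
RTT in seconds = 100 / 1000 = 0.1
Loss rate = 1% = 0.01
sqrt(loss) = sqrt(0.01) = 0.1
Throughput (bytes/s) = 1460 / (0.1 * 0.1) = 146000.0000
Throughput (kbps) = 146000.0000 * 8 / 1000 = 1168.000000 -> 1168.00 kbps (2 dp)

1168.00


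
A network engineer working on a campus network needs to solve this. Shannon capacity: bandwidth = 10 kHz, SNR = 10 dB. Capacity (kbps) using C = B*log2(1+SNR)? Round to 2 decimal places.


Given: B = 10 kHz, SNR = 10 dB
SNR linear = 10^(10/10) = 10
1 + SNR = 11
log2(11) = 3.4594316186
C = 10 * 1000 * 3.4594316186 = 34594.3162 bps
C = 34.594316 kbps -> 34.59 kbps (2 dp)

34.59


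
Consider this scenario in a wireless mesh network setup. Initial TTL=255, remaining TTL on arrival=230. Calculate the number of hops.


Given: initial TTL = 255, received TTL = 230
Hops = initial TTL - received TTL
Hops = 255 - 230 = 25

25


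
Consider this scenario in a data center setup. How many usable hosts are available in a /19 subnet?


Given: subnet mask /19
Host bits = 32 - 19 = 13
Total addresses = 2^13 = 8192
Usable hosts = 8192 - 2 (network + broadcast) = 8190

8190


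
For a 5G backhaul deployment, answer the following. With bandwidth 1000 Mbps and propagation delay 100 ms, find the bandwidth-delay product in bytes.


Given: bandwidth = 1000 Mbps, delay = 100 ms
BDP in bits = 1000 * 10^6 * 100 / 1000
BDP in bits = 100000000
BDP in bytes = 100000000 / 8 = 12500000

12500000


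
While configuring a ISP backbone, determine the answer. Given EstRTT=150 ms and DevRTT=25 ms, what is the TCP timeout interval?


Given: EstRTT = 150 ms, DevRTT = 25 ms
Timeout = EstRTT + 4 * DevRTT
4 * DevRTT = 4 * 25 = 100
Timeout = 150 + 100 = 250 ms

250


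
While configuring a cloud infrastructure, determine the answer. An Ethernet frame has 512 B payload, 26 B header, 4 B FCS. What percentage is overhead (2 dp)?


Given: payload = 512 B, header = 26 B, trailer = 4 B
Overhead bytes = header + trailer = 26 + 4 = 30
Total frame = payload + overhead = 512 + 30 = 542
Overhead % = 30 / 542 * 100 = 5.5351% -> 5.54% (2 dp)

5.54


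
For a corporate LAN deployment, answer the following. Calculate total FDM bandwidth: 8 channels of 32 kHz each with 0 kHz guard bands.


Given: 8 channels, 32 kHz each, guard = 0 kHz
Channel bandwidth = 8 * 32 = 256 kHz
Guard bands = 7 gaps * 0 kHz = 0 kHz
Total = 256 + 0 = 256 kHz

256


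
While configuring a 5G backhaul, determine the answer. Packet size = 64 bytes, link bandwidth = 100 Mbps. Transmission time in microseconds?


Given: packet = 64 bytes, bandwidth = 100 Mbps
Packet in bits = 64 * 8 = 512 bits
Bandwidth = 100 * 10^6 = 100000000 bps
Time = 512 / 100000000 seconds
Time in us = 512 * 10^6 / 100000000 = 5.12

5.12


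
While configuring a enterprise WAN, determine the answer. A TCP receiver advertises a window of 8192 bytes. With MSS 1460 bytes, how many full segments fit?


Given: RWND = 8192 bytes, MSS = 1460 bytes
Full segments = floor(RWND / MSS)
Full segments = floor(8192 / 1460)
Full segments = floor(5.611) = 5

5


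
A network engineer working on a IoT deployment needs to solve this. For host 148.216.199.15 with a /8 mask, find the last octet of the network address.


Given: IP = 148.216.199.15, prefix = /8
Subnet mask = 255.0.0.0
Last octet of IP: 15
Last octet of mask: 0
Network last octet = 15 AND 0 = 0

0


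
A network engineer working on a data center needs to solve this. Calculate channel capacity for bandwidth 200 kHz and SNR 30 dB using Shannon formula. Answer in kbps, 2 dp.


Given: B = 200 kHz, SNR = 30 dB
SNR linear = 10^(30/10) = 1000
1 + SNR = 1001
log2(1001) = 9.9672262588
C = 200 * 1000 * 9.9672262588 = 1993445.2518 bps
C = 1993.445252 kbps -> 1993.45 kbps (2 dp)

1993.45


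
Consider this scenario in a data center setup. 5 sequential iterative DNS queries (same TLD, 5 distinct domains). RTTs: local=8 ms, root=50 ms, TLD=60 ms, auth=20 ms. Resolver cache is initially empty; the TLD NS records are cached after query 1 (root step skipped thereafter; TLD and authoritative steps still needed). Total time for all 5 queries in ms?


Lookup 1 (cold cache): local + root + TLD + auth = 8 + 50 + 60 + 20 = 138 ms
Lookups 2..5 (TLD NS cached -> skip root; new domain -> still ask TLD and auth): local + TLD + auth = 8 + 60 + 20 = 88 ms each
Remaining 4 lookups: 4 * 88 = 352 ms
Total = 138 + 352 = 490 ms

490


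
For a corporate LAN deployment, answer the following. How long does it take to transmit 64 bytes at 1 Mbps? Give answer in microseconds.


Given: packet = 64 bytes, bandwidth = 1 Mbps
Packet in bits = 64 * 8 = 512 bits
Bandwidth = 1 * 10^6 = 1000000 bps
Time = 512 / 1000000 seconds
Time in us = 512 * 10^6 / 1000000 = 512

512


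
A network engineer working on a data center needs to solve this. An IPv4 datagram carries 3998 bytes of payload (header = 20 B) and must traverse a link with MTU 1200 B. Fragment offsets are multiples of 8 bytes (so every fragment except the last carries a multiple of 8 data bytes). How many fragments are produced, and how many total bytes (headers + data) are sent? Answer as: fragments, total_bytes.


Max data per non-final fragment = floor((MTU - header)/8)*8 = floor((1200 - 20)/8)*8 = floor(1180/8)*8 = 1176 B
Final fragment needs no 8-byte alignment: it can carry up to MTU - header = 1180 B
Non-final fragments needed = ceil((payload - 1180) / 1176) = ceil(2818/1176) = ceil(2.3963) = 3
Number of fragments = 3 + 1 = 4
Fragment sizes (data): 3 * 1176 B + 470 B (last, 470 <= 1180 OK)
Total bytes sent = payload + n_frags * header = 3998 + 4*20 = 3998 + 80 = 4078 B

4, 4078


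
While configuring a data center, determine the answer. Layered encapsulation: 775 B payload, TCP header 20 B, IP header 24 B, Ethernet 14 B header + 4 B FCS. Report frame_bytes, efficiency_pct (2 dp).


TCP segment = 775 + 20 = 795 B
IP packet = 795 + 24 = 819 B
Ethernet frame = 819 + 14 + 4 = 837 B
Efficiency = app / frame = 775 / 837 = 0.925926 = 92.5926% -> 92.59% (2 dp)

837, 92.59


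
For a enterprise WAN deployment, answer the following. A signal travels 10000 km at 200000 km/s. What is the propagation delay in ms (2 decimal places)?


Given: distance = 10000 km, speed = 200000 km/s
Delay = distance / speed = 10000 / 200000 seconds
Delay in ms = 10000 * 1000 / 200000
Delay = 50.0000 ms
Rounded to 2 dp = 50.00 ms

50.00


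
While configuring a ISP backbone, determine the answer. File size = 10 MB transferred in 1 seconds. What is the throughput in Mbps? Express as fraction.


Given: file = 10 MB, time = 1 s
File in Mb = 10 * 8 = 80 Mb
Throughput = 80 / 1 Mbps
Throughput = 80 Mbps

80


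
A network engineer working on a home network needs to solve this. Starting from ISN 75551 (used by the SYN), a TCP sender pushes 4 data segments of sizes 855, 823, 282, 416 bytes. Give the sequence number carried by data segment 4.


The SYN occupies sequence number ISN = 75551, so the first data byte is ISN + 1 = 75552.
SEQ of data segment i = (ISN + 1) + sum of payload sizes of segments 1..i-1.
Segment 1: SEQ = 75552, payload = 855 bytes
Segment 2: SEQ = 76407, payload = 823 bytes
Segment 3: SEQ = 77230, payload = 282 bytes
Segment 4: SEQ = 77512, payload = 416 bytes
SEQ of segment 4 = 75552 + 855 + 823 + 282 = 77512

77512


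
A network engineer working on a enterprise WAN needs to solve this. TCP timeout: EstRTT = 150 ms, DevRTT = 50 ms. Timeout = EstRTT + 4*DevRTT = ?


Given: EstRTT = 150 ms, DevRTT = 50 ms
Timeout = EstRTT + 4 * DevRTT
4 * DevRTT = 4 * 50 = 200
Timeout = 150 + 200 = 350 ms

350


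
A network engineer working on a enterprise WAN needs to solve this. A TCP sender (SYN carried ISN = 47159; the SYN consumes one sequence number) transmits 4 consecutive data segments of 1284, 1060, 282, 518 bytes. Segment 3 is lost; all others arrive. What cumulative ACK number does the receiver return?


SYN uses sequence number 47159; first data byte = ISN + 1 = 47160.
Segment 1: SEQ = 47160, len = 1284 B, covers [47160, 48443]
Segment 2: SEQ = 48444, len = 1060 B, covers [48444, 49503]
Segment 3: SEQ = 49504, len = 282 B, covers [49504, 49785] [LOST]
Segment 4: SEQ = 49786, len = 518 B, covers [49786, 50303]
In-order data received: bytes [47160, 49503] (segments 1..2).
Segment 3 missing -> gap begins at byte 49504; later segments buffered out of order.
Cumulative ACK = next expected in-order byte = 47160 + 1284 + 1060 = 49504

49504


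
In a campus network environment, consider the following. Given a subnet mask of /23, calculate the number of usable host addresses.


Given: subnet mask /23
Host bits = 32 - 23 = 9
Total addresses = 2^9 = 512
Usable hosts = 512 - 2 (network + broadcast) = 510

510


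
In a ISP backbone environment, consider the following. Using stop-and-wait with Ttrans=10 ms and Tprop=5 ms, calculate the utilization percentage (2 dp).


Given: Ttrans = 10 ms, Tprop = 5 ms
RTT = 2 * Tprop = 2 * 5 = 10 ms
U = Ttrans / (Ttrans + RTT)
U = 10 / (10 + 10)
U = 10 / 20 = 0.5
U% = 50.00%

50.00


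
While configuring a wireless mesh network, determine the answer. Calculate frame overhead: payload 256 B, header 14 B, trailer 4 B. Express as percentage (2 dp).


Given: payload = 256 B, header = 14 B, trailer = 4 B
Overhead bytes = header + trailer = 14 + 4 = 18
Total frame = payload + overhead = 256 + 18 = 274
Overhead % = 18 / 274 * 100 = 6.5693% -> 6.57% (2 dp)

6.57


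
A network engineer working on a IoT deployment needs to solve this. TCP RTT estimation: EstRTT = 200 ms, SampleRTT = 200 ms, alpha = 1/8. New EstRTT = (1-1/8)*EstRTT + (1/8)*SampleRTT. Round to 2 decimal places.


Given: EstRTT = 200 ms, SampleRTT = 200 ms, alpha = 1/8
New EstRTT = (1 - alpha) * EstRTT + alpha * SampleRTT
(7/8) * 200 = 175
(1/8) * 200 = 25
New EstRTT = 175 + 25 = 200 ms -> 200.00 ms (2 dp)

200.00


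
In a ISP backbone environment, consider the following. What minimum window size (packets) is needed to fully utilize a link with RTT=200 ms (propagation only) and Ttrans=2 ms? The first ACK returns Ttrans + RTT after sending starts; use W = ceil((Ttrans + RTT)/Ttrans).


Given: Ttrans = 2 ms, RTT = 200 ms (= 2 * Tprop, Tprop = 100 ms)
Time until first ACK returns = Ttrans + RTT = 2 + 200 = 202 ms
Need W * Ttrans >= Ttrans + RTT  ->  W >= (Ttrans + RTT) / Ttrans
(Ttrans + RTT) / Ttrans = 202 / 2 = 101
W_min = ceil(101) = 101

101


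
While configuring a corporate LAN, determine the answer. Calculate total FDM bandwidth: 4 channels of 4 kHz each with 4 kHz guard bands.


Given: 4 channels, 4 kHz each, guard = 4 kHz
Channel bandwidth = 4 * 4 = 16 kHz
Guard bands = 3 gaps * 4 kHz = 12 kHz
Total = 16 + 12 = 28 kHz

28


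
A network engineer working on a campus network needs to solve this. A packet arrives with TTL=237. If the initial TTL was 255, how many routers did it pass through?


Given: initial TTL = 255, received TTL = 237
Hops = initial TTL - received TTL
Hops = 255 - 237 = 18

18


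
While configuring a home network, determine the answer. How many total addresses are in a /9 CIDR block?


Given: CIDR prefix /9
Host bits = 32 - 9 = 23
Total addresses = 2^23 = 8388608

8388608


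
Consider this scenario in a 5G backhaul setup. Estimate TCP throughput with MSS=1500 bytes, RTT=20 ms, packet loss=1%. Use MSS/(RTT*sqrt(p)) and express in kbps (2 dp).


Given: MSS = 1500 bytes, RTT = 20 ms, loss = 1%
RTT in seconds = 20 / 1000 = 0.02
Loss rate = 1% = 0.01
sqrt(loss) = sqrt(0.01) = 0.1
Throughput (bytes/s) = 1500 / (0.02 * 0.1) = 750000.0000
Throughput (kbps) = 750000.0000 * 8 / 1000 = 6000.000000 -> 6000.00 kbps (2 dp)

6000.00


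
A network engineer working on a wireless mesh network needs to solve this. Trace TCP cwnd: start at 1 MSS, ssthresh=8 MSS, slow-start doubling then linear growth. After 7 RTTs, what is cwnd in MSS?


RTT 0: cwnd = 1 MSS (initial)
RTT 1: cwnd = 2 MSS (slow start, doubled)
RTT 2: cwnd = 4 MSS (slow start, doubled)
RTT 3: cwnd = 8 MSS (slow start, doubled)
RTT 4: cwnd = 9 MSS (congestion avoidance, +1)
RTT 5: cwnd = 10 MSS (congestion avoidance, +1)
RTT 6: cwnd = 11 MSS (congestion avoidance, +1)
RTT 7: cwnd = 12 MSS (congestion avoidance, +1)

12


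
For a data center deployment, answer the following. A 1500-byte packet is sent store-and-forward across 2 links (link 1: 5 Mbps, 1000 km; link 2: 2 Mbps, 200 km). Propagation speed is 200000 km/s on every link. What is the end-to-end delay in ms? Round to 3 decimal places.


Packet = 1500 bytes = 12000 bits. Store-and-forward: sum (t_trans + t_prop) per link.
Link 1: t_trans = 12000/(5*10^6) s = 2.4000 ms; t_prop = 1000/200000 s = 5.0000 ms; subtotal = 7.4000 ms
Link 2: t_trans = 12000/(2*10^6) s = 6.0000 ms; t_prop = 200/200000 s = 1.0000 ms; subtotal = 7.0000 ms
End-to-end = 7.4000 + 7.0000 = 14.4000 ms -> 14.400 ms (3 dp)

14.400


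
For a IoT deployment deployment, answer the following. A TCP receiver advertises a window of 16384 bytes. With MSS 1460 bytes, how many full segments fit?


Given: RWND = 16384 bytes, MSS = 1460 bytes
Full segments = floor(RWND / MSS)
Full segments = floor(16384 / 1460)
Full segments = floor(11.2219) = 11

11


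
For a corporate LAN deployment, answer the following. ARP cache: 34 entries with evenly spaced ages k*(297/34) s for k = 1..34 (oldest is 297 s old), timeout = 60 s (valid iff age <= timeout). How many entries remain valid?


Ages are k * 297/34 s for k = 1..34 (spacing = 8.7353 s).
Entry k is valid iff k * 297/34 <= 60 iff k <= 34 * 60 / 297 = 6.8687
n_valid = floor(6.8687) = 6
(n_stale = 34 - 6 = 28)

6


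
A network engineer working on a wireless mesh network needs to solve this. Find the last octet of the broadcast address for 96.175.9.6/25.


Given: IP = 96.175.9.6, prefix = /25
Host bits = 32 - 25 = 7
Network last octet = 6 AND mask = 0
Host part size = 2^7 - 1 = 127
Broadcast last octet = 0 OR 127 = 127

127


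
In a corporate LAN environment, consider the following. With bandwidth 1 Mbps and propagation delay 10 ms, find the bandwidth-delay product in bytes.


Given: bandwidth = 1 Mbps, delay = 10 ms
BDP in bits = 1 * 10^6 * 10 / 1000
BDP in bits = 10000
BDP in bytes = 10000 / 8 = 1250

1250


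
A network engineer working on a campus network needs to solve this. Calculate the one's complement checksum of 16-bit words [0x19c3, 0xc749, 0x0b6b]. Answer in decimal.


Given words: [0x19c3, 0xc749, 0x0b6b]
Step 1: Sum all words
Raw sum = 6595 + 51017 + 2923 = 60535
One's complement = ~60535 & 0xFFFF = 5000

5000


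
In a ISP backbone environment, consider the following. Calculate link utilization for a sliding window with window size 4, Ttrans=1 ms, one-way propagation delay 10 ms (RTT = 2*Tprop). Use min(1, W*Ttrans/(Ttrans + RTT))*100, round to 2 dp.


Given: W = 4, Ttrans = 1 ms, RTT = 20 ms (= 2 * Tprop, Tprop = 10 ms)
Cycle time = Ttrans + RTT = 1 + 20 = 21 ms (first packet sent until its ACK returns)
W * Ttrans = 4 * 1 = 4 ms of sending per cycle
W * Ttrans / (Ttrans + RTT) = 4 / 21 = 0.190476
U = min(1, 0.190476) = 0.190476
U% = 19.05%

19.05


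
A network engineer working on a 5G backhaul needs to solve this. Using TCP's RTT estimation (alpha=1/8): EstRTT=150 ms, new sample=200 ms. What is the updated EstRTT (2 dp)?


Given: EstRTT = 150 ms, SampleRTT = 200 ms, alpha = 1/8
New EstRTT = (1 - alpha) * EstRTT + alpha * SampleRTT
(7/8) * 150 = 131.25
(1/8) * 200 = 25
New EstRTT = 131.25 + 25 = 156.25 ms -> 156.25 ms (2 dp)

156.25


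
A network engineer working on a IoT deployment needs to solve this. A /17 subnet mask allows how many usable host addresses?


Given: subnet mask /17
Host bits = 32 - 17 = 15
Total addresses = 2^15 = 32768
Usable hosts = 32768 - 2 (network + broadcast) = 32766

32766


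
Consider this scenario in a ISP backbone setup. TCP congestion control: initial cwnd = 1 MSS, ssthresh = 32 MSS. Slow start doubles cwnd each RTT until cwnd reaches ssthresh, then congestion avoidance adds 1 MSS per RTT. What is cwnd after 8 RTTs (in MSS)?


RTT 0: cwnd = 1 MSS (initial)
RTT 1: cwnd = 2 MSS (slow start, doubled)
RTT 2: cwnd = 4 MSS (slow start, doubled)
RTT 3: cwnd = 8 MSS (slow start, doubled)
RTT 4: cwnd = 16 MSS (slow start, doubled)
RTT 5: cwnd = 32 MSS (slow start, doubled)
RTT 6: cwnd = 33 MSS (congestion avoidance, +1)
RTT 7: cwnd = 34 MSS (congestion avoidance, +1)
RTT 8: cwnd = 35 MSS (congestion avoidance, +1)

35


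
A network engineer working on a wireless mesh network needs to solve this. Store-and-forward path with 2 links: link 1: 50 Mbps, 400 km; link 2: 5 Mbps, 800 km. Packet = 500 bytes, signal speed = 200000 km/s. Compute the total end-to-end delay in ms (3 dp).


Packet = 500 bytes = 4000 bits. Store-and-forward: sum (t_trans + t_prop) per link.
Link 1: t_trans = 4000/(50*10^6) s = 0.0800 ms; t_prop = 400/200000 s = 2.0000 ms; subtotal = 2.0800 ms
Link 2: t_trans = 4000/(5*10^6) s = 0.8000 ms; t_prop = 800/200000 s = 4.0000 ms; subtotal = 4.8000 ms
End-to-end = 2.0800 + 4.8000 = 6.8800 ms -> 6.880 ms (3 dp)

6.880


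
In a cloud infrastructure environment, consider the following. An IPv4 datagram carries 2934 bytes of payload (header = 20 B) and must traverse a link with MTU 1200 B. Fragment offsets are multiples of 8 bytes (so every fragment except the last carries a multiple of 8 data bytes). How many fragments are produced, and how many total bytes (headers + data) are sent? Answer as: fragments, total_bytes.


Max data per non-final fragment = floor((MTU - header)/8)*8 = floor((1200 - 20)/8)*8 = floor(1180/8)*8 = 1176 B
Final fragment needs no 8-byte alignment: it can carry up to MTU - header = 1180 B
Non-final fragments needed = ceil((payload - 1180) / 1176) = ceil(1754/1176) = ceil(1.4915) = 2
Number of fragments = 2 + 1 = 3
Fragment sizes (data): 2 * 1176 B + 582 B (last, 582 <= 1180 OK)
Total bytes sent = payload + n_frags * header = 2934 + 3*20 = 2934 + 60 = 2994 B

3, 2994


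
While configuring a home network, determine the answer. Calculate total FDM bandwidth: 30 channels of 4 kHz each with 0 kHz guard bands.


Given: 30 channels, 4 kHz each, guard = 0 kHz
Channel bandwidth = 30 * 4 = 120 kHz
Guard bands = 29 gaps * 0 kHz = 0 kHz
Total = 120 + 0 = 120 kHz

120


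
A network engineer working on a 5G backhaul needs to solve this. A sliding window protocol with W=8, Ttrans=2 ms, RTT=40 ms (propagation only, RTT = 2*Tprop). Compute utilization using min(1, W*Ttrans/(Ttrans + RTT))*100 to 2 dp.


Given: W = 8, Ttrans = 2 ms, RTT = 40 ms (= 2 * Tprop, Tprop = 20 ms)
Cycle time = Ttrans + RTT = 2 + 40 = 42 ms (first packet sent until its ACK returns)
W * Ttrans = 8 * 2 = 16 ms of sending per cycle
W * Ttrans / (Ttrans + RTT) = 16 / 42 = 0.380952
U = min(1, 0.380952) = 0.380952
U% = 38.10%

38.10


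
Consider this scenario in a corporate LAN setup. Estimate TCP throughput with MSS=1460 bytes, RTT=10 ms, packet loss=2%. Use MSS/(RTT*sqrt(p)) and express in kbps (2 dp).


Given: MSS = 1460 bytes, RTT = 10 ms, loss = 2%
RTT in seconds = 10 / 1000 = 0.01
Loss rate = 2% = 0.02
sqrt(loss) = sqrt(0.02) = 0.141421356237
Throughput (bytes/s) = 1460 / (0.01 * 0.141421356237) = 1032375.9005
Throughput (kbps) = 1032375.9005 * 8 / 1000 = 8259.007204 -> 8259.01 kbps (2 dp)

8259.01


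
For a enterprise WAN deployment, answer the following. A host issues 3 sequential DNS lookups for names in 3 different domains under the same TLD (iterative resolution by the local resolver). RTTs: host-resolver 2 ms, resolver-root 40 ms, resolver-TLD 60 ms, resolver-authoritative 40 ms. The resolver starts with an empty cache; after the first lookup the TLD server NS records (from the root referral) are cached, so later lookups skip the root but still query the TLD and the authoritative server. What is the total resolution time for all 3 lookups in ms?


Lookup 1 (cold cache): local + root + TLD + auth = 2 + 40 + 60 + 40 = 142 ms
Lookups 2..3 (TLD NS cached -> skip root; new domain -> still ask TLD and auth): local + TLD + auth = 2 + 60 + 40 = 102 ms each
Remaining 2 lookups: 2 * 102 = 204 ms
Total = 142 + 204 = 346 ms

346


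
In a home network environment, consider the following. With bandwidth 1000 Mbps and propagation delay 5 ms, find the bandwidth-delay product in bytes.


Given: bandwidth = 1000 Mbps, delay = 5 ms
BDP in bits = 1000 * 10^6 * 5 / 1000
BDP in bits = 5000000
BDP in bytes = 5000000 / 8 = 625000

625000


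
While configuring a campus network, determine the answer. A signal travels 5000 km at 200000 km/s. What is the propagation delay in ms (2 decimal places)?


Given: distance = 5000 km, speed = 200000 km/s
Delay = distance / speed = 5000 / 200000 seconds
Delay in ms = 5000 * 1000 / 200000
Delay = 25.0000 ms
Rounded to 2 dp = 25.00 ms

25.00


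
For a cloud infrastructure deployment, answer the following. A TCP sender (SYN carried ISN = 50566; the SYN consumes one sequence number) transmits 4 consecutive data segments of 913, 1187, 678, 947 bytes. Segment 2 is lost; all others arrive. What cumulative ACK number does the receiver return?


SYN uses sequence number 50566; first data byte = ISN + 1 = 50567.
Segment 1: SEQ = 50567, len = 913 B, covers [50567, 51479]
Segment 2: SEQ = 51480, len = 1187 B, covers [51480, 52666] [LOST]
Segment 3: SEQ = 52667, len = 678 B, covers [52667, 53344]
Segment 4: SEQ = 53345, len = 947 B, covers [53345, 54291]
In-order data received: bytes [50567, 51479] (segments 1..1).
Segment 2 missing -> gap begins at byte 51480; later segments buffered out of order.
Cumulative ACK = next expected in-order byte = 50567 + 913 = 51480

51480


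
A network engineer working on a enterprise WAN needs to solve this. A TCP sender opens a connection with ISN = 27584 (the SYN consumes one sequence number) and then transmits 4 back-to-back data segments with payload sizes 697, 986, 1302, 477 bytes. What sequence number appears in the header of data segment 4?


The SYN occupies sequence number ISN = 27584, so the first data byte is ISN + 1 = 27585.
SEQ of data segment i = (ISN + 1) + sum of payload sizes of segments 1..i-1.
Segment 1: SEQ = 27585, payload = 697 bytes
Segment 2: SEQ = 28282, payload = 986 bytes
Segment 3: SEQ = 29268, payload = 1302 bytes
Segment 4: SEQ = 30570, payload = 477 bytes
SEQ of segment 4 = 27585 + 697 + 986 + 1302 = 30570

30570


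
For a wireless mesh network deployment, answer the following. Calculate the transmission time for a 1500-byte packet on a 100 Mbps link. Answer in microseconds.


Given: packet = 1500 bytes, bandwidth = 100 Mbps
Packet in bits = 1500 * 8 = 12000 bits
Bandwidth = 100 * 10^6 = 100000000 bps
Time = 12000 / 100000000 seconds
Time in us = 12000 * 10^6 / 100000000 = 120

120


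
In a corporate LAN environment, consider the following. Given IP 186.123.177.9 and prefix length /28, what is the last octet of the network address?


Given: IP = 186.123.177.9, prefix = /28
Subnet mask = 255.255.255.240
Last octet of IP: 9
Last octet of mask: 240
Network last octet = 9 AND 240 = 0

0


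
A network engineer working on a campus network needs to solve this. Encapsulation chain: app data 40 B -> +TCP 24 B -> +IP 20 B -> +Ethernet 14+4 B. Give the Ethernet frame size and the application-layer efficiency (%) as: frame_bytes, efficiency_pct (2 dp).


TCP segment = 40 + 24 = 64 B
IP packet = 64 + 20 = 84 B
Ethernet frame = 84 + 14 + 4 = 102 B
Efficiency = app / frame = 40 / 102 = 0.392157 = 39.2157% -> 39.22% (2 dp)

102, 39.22


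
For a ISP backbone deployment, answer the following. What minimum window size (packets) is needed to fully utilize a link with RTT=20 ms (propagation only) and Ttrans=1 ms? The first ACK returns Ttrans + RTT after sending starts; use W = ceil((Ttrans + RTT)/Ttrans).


Given: Ttrans = 1 ms, RTT = 20 ms (= 2 * Tprop, Tprop = 10 ms)
Time until first ACK returns = Ttrans + RTT = 1 + 20 = 21 ms
Need W * Ttrans >= Ttrans + RTT  ->  W >= (Ttrans + RTT) / Ttrans
(Ttrans + RTT) / Ttrans = 21 / 1 = 21
W_min = ceil(21) = 21

21


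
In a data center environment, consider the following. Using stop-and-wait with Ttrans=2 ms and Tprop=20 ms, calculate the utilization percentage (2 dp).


Given: Ttrans = 2 ms, Tprop = 20 ms
RTT = 2 * Tprop = 2 * 20 = 40 ms
U = Ttrans / (Ttrans + RTT)
U = 2 / (2 + 40)
U = 2 / 42 = 0.047619
U% = 4.76%

4.76


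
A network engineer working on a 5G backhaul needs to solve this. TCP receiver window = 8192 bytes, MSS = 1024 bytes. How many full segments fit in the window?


Given: RWND = 8192 bytes, MSS = 1024 bytes
Full segments = floor(RWND / MSS)
Full segments = floor(8192 / 1024)
Full segments = floor(8.0) = 8

8


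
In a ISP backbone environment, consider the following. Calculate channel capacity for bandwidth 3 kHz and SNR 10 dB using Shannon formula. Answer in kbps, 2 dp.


Given: B = 3 kHz, SNR = 10 dB
SNR linear = 10^(10/10) = 10
1 + SNR = 11
log2(11) = 3.4594316186
C = 3 * 1000 * 3.4594316186 = 10378.2949 bps
C = 10.378295 kbps -> 10.38 kbps (2 dp)

10.38


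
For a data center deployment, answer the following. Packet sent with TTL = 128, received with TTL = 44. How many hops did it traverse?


Given: initial TTL = 128, received TTL = 44
Hops = initial TTL - received TTL
Hops = 128 - 44 = 84

84


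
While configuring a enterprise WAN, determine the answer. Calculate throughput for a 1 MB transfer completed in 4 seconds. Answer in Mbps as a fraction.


Given: file = 1 MB, time = 4 s
File in Mb = 1 * 8 = 8 Mb
Throughput = 8 / 4 Mbps
Throughput = 2 Mbps

2


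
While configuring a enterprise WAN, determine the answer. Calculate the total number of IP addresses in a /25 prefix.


Given: CIDR prefix /25
Host bits = 32 - 25 = 7
Total addresses = 2^7 = 128

128


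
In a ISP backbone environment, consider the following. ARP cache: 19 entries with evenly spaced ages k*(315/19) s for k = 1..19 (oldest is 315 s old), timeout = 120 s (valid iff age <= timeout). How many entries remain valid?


Ages are k * 315/19 s for k = 1..19 (spacing = 16.5789 s).
Entry k is valid iff k * 315/19 <= 120 iff k <= 19 * 120 / 315 = 7.2381
n_valid = floor(7.2381) = 7
(n_stale = 19 - 7 = 12)

7


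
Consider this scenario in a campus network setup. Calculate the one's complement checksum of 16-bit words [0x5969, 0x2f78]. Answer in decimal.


Given words: [0x5969, 0x2f78]
Step 1: Sum all words
Raw sum = 22889 + 12152 = 35041
One's complement = ~35041 & 0xFFFF = 30494

30494


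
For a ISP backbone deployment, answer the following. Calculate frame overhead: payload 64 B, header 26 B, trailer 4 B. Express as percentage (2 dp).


Given: payload = 64 B, header = 26 B, trailer = 4 B
Overhead bytes = header + trailer = 26 + 4 = 30
Total frame = payload + overhead = 64 + 30 = 94
Overhead % = 30 / 94 * 100 = 31.9149% -> 31.91% (2 dp)

31.91


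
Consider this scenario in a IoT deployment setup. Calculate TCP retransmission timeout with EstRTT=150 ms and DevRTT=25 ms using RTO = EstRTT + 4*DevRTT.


Given: EstRTT = 150 ms, DevRTT = 25 ms
Timeout = EstRTT + 4 * DevRTT
4 * DevRTT = 4 * 25 = 100
Timeout = 150 + 100 = 250 ms

250


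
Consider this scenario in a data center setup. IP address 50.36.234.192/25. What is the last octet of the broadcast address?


Given: IP = 50.36.234.192, prefix = /25
Host bits = 32 - 25 = 7
Network last octet = 192 AND mask = 128
Host part size = 2^7 - 1 = 127
Broadcast last octet = 128 OR 127 = 255

255


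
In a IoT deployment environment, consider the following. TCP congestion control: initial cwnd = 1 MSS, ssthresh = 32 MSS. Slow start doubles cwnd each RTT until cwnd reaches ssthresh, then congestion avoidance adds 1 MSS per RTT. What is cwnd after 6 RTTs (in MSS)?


RTT 0: cwnd = 1 MSS (initial)
RTT 1: cwnd = 2 MSS (slow start, doubled)
RTT 2: cwnd = 4 MSS (slow start, doubled)
RTT 3: cwnd = 8 MSS (slow start, doubled)
RTT 4: cwnd = 16 MSS (slow start, doubled)
RTT 5: cwnd = 32 MSS (slow start, doubled)
RTT 6: cwnd = 33 MSS (congestion avoidance, +1)

33


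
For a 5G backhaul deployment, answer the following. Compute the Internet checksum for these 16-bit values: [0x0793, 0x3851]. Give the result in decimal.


Given words: [0x0793, 0x3851]
Step 1: Sum all words
Raw sum = 1939 + 14417 = 16356
One's complement = ~16356 & 0xFFFF = 49179

49179


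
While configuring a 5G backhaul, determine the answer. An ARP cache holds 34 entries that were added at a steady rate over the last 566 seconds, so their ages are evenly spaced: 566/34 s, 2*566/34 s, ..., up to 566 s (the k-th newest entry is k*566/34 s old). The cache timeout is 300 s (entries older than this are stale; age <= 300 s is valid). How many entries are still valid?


Ages are k * 566/34 s for k = 1..34 (spacing = 16.6471 s).
Entry k is valid iff k * 566/34 <= 300 iff k <= 34 * 300 / 566 = 18.0212
n_valid = floor(18.0212) = 18
(n_stale = 34 - 18 = 16)

18


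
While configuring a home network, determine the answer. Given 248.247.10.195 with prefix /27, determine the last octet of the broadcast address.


Given: IP = 248.247.10.195, prefix = /27
Host bits = 32 - 27 = 5
Network last octet = 195 AND mask = 192
Host part size = 2^5 - 1 = 31
Broadcast last octet = 192 OR 31 = 223

223


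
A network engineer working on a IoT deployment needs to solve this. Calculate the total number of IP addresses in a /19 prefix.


Given: CIDR prefix /19
Host bits = 32 - 19 = 13
Total addresses = 2^13 = 8192

8192


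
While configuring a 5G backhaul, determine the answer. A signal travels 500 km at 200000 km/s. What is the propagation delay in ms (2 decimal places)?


Given: distance = 500 km, speed = 200000 km/s
Delay = distance / speed = 500 / 200000 seconds
Delay in ms = 500 * 1000 / 200000
Delay = 2.5000 ms
Rounded to 2 dp = 2.50 ms

2.50


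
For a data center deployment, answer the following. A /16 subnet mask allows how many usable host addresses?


Given: subnet mask /16
Host bits = 32 - 16 = 16
Total addresses = 2^16 = 65536
Usable hosts = 65536 - 2 (network + broadcast) = 65534

65534


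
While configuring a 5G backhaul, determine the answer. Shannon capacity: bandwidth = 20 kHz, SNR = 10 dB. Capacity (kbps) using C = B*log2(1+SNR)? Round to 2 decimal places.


Given: B = 20 kHz, SNR = 10 dB
SNR linear = 10^(10/10) = 10
1 + SNR = 11
log2(11) = 3.4594316186
C = 20 * 1000 * 3.4594316186 = 69188.6324 bps
C = 69.188632 kbps -> 69.19 kbps (2 dp)

69.19


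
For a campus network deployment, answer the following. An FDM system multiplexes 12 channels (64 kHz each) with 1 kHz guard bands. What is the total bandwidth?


Given: 12 channels, 64 kHz each, guard = 1 kHz
Channel bandwidth = 12 * 64 = 768 kHz
Guard bands = 11 gaps * 1 kHz = 11 kHz
Total = 768 + 11 = 779 kHz

779


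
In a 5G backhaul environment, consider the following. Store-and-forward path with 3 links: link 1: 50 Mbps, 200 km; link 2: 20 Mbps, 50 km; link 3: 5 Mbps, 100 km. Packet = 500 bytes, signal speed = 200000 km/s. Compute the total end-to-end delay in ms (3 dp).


Packet = 500 bytes = 4000 bits. Store-and-forward: sum (t_trans + t_prop) per link.
Link 1: t_trans = 4000/(50*10^6) s = 0.0800 ms; t_prop = 200/200000 s = 1.0000 ms; subtotal = 1.0800 ms
Link 2: t_trans = 4000/(20*10^6) s = 0.2000 ms; t_prop = 50/200000 s = 0.2500 ms; subtotal = 0.4500 ms
Link 3: t_trans = 4000/(5*10^6) s = 0.8000 ms; t_prop = 100/200000 s = 0.5000 ms; subtotal = 1.3000 ms
End-to-end = 1.0800 + 0.4500 + 1.3000 = 2.8300 ms -> 2.830 ms (3 dp)

2.830


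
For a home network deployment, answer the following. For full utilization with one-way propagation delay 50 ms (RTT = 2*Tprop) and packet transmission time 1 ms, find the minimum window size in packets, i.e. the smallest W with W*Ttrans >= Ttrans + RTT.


Given: Ttrans = 1 ms, RTT = 100 ms (= 2 * Tprop, Tprop = 50 ms)
Time until first ACK returns = Ttrans + RTT = 1 + 100 = 101 ms
Need W * Ttrans >= Ttrans + RTT  ->  W >= (Ttrans + RTT) / Ttrans
(Ttrans + RTT) / Ttrans = 101 / 1 = 101
W_min = ceil(101) = 101

101


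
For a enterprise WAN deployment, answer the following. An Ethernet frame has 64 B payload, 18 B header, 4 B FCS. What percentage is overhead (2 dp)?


Given: payload = 64 B, header = 18 B, trailer = 4 B
Overhead bytes = header + trailer = 18 + 4 = 22
Total frame = payload + overhead = 64 + 22 = 86
Overhead % = 22 / 86 * 100 = 25.5814% -> 25.58% (2 dp)

25.58


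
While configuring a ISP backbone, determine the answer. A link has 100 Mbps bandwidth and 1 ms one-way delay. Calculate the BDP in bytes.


Given: bandwidth = 100 Mbps, delay = 1 ms
BDP in bits = 100 * 10^6 * 1 / 1000
BDP in bits = 100000
BDP in bytes = 100000 / 8 = 12500

12500


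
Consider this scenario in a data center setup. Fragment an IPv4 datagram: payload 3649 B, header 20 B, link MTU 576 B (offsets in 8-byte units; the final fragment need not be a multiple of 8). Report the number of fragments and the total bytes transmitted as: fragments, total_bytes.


Max data per non-final fragment = floor((MTU - header)/8)*8 = floor((576 - 20)/8)*8 = floor(556/8)*8 = 552 B
Final fragment needs no 8-byte alignment: it can carry up to MTU - header = 556 B
Non-final fragments needed = ceil((payload - 556) / 552) = ceil(3093/552) = ceil(5.6033) = 6
Number of fragments = 6 + 1 = 7
Fragment sizes (data): 6 * 552 B + 337 B (last, 337 <= 556 OK)
Total bytes sent = payload + n_frags * header = 3649 + 7*20 = 3649 + 140 = 3789 B

7, 3789


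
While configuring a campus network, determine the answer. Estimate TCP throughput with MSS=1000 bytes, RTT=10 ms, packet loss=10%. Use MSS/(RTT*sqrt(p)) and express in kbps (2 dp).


Given: MSS = 1000 bytes, RTT = 10 ms, loss = 10%
RTT in seconds = 10 / 1000 = 0.01
Loss rate = 10% = 0.1
sqrt(loss) = sqrt(0.1) = 0.316227766017
Throughput (bytes/s) = 1000 / (0.01 * 0.316227766017) = 316227.7660
Throughput (kbps) = 316227.7660 * 8 / 1000 = 2529.822128 -> 2529.82 kbps (2 dp)

2529.82


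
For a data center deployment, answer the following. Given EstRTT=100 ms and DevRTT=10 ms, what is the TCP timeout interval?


Given: EstRTT = 100 ms, DevRTT = 10 ms
Timeout = EstRTT + 4 * DevRTT
4 * DevRTT = 4 * 10 = 40
Timeout = 100 + 40 = 140 ms

140


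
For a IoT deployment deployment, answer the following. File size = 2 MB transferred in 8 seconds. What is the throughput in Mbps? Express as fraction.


Given: file = 2 MB, time = 8 s
File in Mb = 2 * 8 = 16 Mb
Throughput = 16 / 8 Mbps
Throughput = 2 Mbps

2
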